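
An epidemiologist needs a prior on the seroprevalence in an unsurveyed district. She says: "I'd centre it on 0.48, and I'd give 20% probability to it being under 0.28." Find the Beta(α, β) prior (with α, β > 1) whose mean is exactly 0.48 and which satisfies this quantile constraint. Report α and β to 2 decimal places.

With mean 0.48 fixed, write α = 0.48s, β = 0.52s where s = α+β.
Need P(θ < 0.28) = 0.2 under Beta(0.48s, 0.52s). Normal approximation: (q−m)/√(m(1−m)/s) ≈ z_{0.2} = -0.842, so s ≈ 0.48·0.52·(-0.842)²/(0.28−0.48)² = 4.4.
At s = 4.4: P(θ<0.28) ≈ 0.204. Adjusting to match 0.2 gives s ≈ 4.54.
So α = 0.48·4.54 ≈ 2.18, β = 0.52·4.54 ≈ 2.36.

α ≈ 2.18, β ≈ 2.36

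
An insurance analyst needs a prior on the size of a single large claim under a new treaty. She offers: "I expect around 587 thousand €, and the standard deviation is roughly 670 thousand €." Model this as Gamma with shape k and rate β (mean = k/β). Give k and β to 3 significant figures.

For Gamma(k, rate β): mean = k/β, variance = k/β², so CV = 1/√k.
CV = SD/mean = 670/587 = 1.141, hence k = 1/CV² = 0.768.
Then β = k/mean = 0.768/587 = 0.00131.

k ≈ 0.768, β ≈ 0.00131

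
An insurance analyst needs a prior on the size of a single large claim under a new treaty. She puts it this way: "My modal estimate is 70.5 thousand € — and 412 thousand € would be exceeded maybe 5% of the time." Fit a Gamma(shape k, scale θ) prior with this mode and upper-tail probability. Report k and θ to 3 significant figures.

k ≈ 1.74, θ ≈ 95.5

Gamma(k,θ) with k>1 has mode (k−1)θ, so θ = 70.5/(k−1).
Need P(X < 412) = 0.95 with θ tied to k this way. Start at k = 2, θ = 70.5: P(X<412) ≈ 0.980.
Too high — lower k to spread out. Iterating converges to k ≈ 1.74.
Then θ = 70.5/(1.74−1) ≈ 95.5.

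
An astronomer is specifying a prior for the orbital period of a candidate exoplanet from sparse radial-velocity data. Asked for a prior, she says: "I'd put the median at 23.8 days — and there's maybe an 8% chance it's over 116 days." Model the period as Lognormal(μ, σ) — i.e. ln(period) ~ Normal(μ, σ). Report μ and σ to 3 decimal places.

μ ≈ 3.170, σ ≈ 1.127

If T ~ Lognormal(μ,σ) then ln T ~ Normal(μ,σ), so the p-quantile of ln T is μ + z_p·σ.
ln(23.8) = 3.17 and ln(116) = 4.754; z_{0.5} = 0, z_{0.92} = 1.405.
σ = (4.754 − 3.17)/(1.405 − (0)) = 1.127.
μ = 3.17 − (0)·1.127 = 3.170.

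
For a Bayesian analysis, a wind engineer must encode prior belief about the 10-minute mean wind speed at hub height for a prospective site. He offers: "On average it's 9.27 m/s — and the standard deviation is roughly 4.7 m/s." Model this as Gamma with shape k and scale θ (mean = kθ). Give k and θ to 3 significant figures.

k ≈ 3.89, θ ≈ 2.38

For Gamma(k, scale θ): mean = kθ, variance = kθ², so CV = 1/√k.
CV = SD/mean = 4.7/9.27 = 0.507, hence k = 1/CV² = 3.89.
Then θ = mean/k = 9.27/3.89 = 2.38.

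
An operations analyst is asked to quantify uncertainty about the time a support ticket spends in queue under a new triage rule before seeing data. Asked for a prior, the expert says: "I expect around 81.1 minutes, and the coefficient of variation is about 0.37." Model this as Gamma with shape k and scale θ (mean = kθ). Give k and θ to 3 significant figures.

For Gamma(k, scale θ): mean = kθ, variance = kθ², so CV = 1/√k.
CV = 0.37, hence k = 1/CV² = 7.3.
Then θ = mean/k = 81.1/7.3 = 11.1.

k ≈ 7.3, θ ≈ 11.1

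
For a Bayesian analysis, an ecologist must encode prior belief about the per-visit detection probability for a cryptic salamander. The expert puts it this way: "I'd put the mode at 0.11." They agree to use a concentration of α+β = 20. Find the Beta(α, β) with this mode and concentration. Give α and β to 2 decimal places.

α = 2.98, β = 17.02

For α,β > 1 the Beta mode is (α−1)/(α+β−2). With α+β = 20, the mode is (α−1)/18.
Set (α−1)/18 = 0.11 → α = 1 + 0.11·18 = 2.98.
β = 20 − α = 17.02.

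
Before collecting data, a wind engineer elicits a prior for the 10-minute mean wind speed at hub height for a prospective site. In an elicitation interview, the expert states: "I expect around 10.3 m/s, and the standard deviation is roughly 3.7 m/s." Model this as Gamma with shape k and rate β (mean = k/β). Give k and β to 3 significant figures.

k ≈ 7.75, β ≈ 0.752

For Gamma(k, rate β): mean = k/β, variance = k/β², so CV = 1/√k.
CV = SD/mean = 3.7/10.3 = 0.3592, hence k = 1/CV² = 7.75.
Then β = k/mean = 7.75/10.3 = 0.752.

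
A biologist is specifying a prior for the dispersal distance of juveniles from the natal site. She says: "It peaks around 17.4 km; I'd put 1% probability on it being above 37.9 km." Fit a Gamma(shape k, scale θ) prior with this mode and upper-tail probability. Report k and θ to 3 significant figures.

k ≈ 8.97, θ ≈ 2.18

Gamma(k,θ) with k>1 has mode (k−1)θ, so θ = 17.4/(k−1).
Need P(X < 37.9) = 0.99 with θ tied to k this way. Start at k = 2, θ = 17.4: P(X<37.9) ≈ 0.640.
Too low — raise k to concentrate. Iterating converges to k ≈ 8.97.
Then θ = 17.4/(8.97−1) ≈ 2.18.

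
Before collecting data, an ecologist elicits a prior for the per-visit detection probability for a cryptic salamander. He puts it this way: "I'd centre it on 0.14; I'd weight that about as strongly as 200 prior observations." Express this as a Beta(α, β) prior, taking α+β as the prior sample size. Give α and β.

Under the effective-sample-size interpretation, Beta(α, β) has prior mean α/(α+β) and prior sample size α+β.
So α+β = 200 and α/(α+β) = 0.14, giving α = 0.14·200 = 28 and β = 200 − 28 = 172.

α = 28, β = 172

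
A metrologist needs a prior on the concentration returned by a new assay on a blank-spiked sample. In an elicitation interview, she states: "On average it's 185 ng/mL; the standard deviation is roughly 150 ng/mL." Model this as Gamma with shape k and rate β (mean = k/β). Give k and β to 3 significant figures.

k ≈ 1.52, β ≈ 0.00822

For Gamma(k, rate β): mean = k/β, variance = k/β², so CV = 1/√k.
CV = SD/mean = 150/185 = 0.8108, hence k = 1/CV² = 1.52.
Then β = k/mean = 1.52/185 = 0.00822.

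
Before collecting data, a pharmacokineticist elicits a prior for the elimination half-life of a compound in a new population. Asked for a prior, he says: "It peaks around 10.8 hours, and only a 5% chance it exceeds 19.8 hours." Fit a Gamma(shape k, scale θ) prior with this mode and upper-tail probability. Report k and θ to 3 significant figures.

Gamma(k,θ) with k>1 has mode (k−1)θ, so θ = 10.8/(k−1).
Need P(X < 19.8) = 0.95 with θ tied to k this way. Start at k = 2, θ = 10.8: P(X<19.8) ≈ 0.547.
Too low — raise k to concentrate. Iterating converges to k ≈ 8.58.
Then θ = 10.8/(8.58−1) ≈ 1.42.

k ≈ 8.58, θ ≈ 1.42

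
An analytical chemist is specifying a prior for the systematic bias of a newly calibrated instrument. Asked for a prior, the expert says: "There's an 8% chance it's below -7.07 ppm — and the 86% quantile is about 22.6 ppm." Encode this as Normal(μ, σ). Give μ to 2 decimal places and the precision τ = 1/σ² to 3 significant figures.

The p-quantile of Normal(μ,σ) is μ + z_p·σ, with z_{0.08} = -1.405 and z_{0.86} = 1.08.
Eliminate σ: μ = (z₂·x₁ − z₁·x₂)/(z₂ − z₁) = (1.08·-7.07 − (-1.405)·22.6)/2.485 = 9.70.
Then σ = (x₂ − x₁)/(z₂ − z₁) = (22.6 − -7.07)/2.485 = 11.94.
Precision τ = 1/σ² = 1/11.94² = 0.00702.

μ = 9.70, τ = 0.00702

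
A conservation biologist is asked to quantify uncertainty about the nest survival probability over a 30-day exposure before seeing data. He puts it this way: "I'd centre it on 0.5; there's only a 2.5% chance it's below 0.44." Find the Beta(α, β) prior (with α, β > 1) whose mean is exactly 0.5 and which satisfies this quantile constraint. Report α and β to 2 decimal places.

α ≈ 132.67, β ≈ 132.67

With mean 0.5 fixed, write α = 0.5s, β = 0.5s where s = α+β.
Need P(θ < 0.44) = 0.025 under Beta(0.5s, 0.5s). Normal approximation: (q−m)/√(m(1−m)/s) ≈ z_{0.025} = -1.96, so s ≈ 0.5·0.5·(-1.96)²/(0.44−0.5)² = 266.8.
At s = 266.8: P(θ<0.44) ≈ 0.025. Adjusting to match 0.025 gives s ≈ 265.34.
So α = 0.5·265.34 ≈ 132.67, β = 0.5·265.34 ≈ 132.67.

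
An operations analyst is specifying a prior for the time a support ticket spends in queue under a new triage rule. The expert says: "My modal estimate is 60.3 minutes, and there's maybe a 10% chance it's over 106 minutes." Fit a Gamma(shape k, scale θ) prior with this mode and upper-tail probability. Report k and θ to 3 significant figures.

Gamma(k,θ) with k>1 has mode (k−1)θ, so θ = 60.3/(k−1).
Need P(X < 106) = 0.9 with θ tied to k this way. Start at k = 2, θ = 60.3: P(X<106) ≈ 0.525.
Too low — raise k to concentrate. Iterating converges to k ≈ 6.97.
Then θ = 60.3/(6.97−1) ≈ 10.1.

k ≈ 6.97, θ ≈ 10.1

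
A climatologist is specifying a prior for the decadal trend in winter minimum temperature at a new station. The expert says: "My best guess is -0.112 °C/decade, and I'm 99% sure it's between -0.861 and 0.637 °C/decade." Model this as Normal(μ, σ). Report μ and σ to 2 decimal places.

μ = -0.11, σ = 0.29

A symmetric 99% interval runs μ ± z·σ with z = 2.576.
Half-width = 0.749, so σ = 0.749/2.576 = 0.29.
μ is the stated best guess, -0.11.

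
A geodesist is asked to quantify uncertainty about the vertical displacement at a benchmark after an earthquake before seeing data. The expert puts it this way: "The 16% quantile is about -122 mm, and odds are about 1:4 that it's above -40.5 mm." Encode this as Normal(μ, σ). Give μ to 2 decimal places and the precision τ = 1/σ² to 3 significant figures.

μ = -77.86, τ = 0.000508

The p-quantile of Normal(μ,σ) is μ + z_p·σ, with z_{0.16} = -0.9945 and z_{0.8} = 0.8416.
Eliminate σ: μ = (z₂·x₁ − z₁·x₂)/(z₂ − z₁) = (0.8416·-122 − (-0.9945)·-40.5)/1.836 = -77.86.
Then σ = (x₂ − x₁)/(z₂ − z₁) = (-40.5 − -122)/1.836 = 44.39.
Precision τ = 1/σ² = 1/44.39² = 0.000508.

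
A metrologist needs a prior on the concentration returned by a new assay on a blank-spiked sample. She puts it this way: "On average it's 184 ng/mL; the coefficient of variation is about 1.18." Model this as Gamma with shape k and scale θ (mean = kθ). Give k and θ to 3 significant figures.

k ≈ 0.718, θ ≈ 256

For Gamma(k, scale θ): mean = kθ, variance = kθ², so CV = 1/√k.
CV = 1.18, hence k = 1/CV² = 0.718.
Then θ = mean/k = 184/0.718 = 256.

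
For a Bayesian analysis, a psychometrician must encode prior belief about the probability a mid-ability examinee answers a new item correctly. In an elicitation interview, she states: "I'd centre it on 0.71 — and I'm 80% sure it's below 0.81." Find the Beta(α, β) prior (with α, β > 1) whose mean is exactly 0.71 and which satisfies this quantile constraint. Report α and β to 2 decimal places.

α ≈ 10.75, β ≈ 4.39

With mean 0.71 fixed, write α = 0.71s, β = 0.29s where s = α+β.
Need P(θ < 0.81) = 0.8 under Beta(0.71s, 0.29s). Normal approximation: (q−m)/√(m(1−m)/s) ≈ z_{0.8} = 0.842, so s ≈ 0.71·0.29·(0.842)²/(0.81−0.71)² = 14.6.
At s = 14.6: P(θ<0.81) ≈ 0.795. Adjusting to match 0.8 gives s ≈ 15.13.
So α = 0.71·15.13 ≈ 10.75, β = 0.29·15.13 ≈ 4.39.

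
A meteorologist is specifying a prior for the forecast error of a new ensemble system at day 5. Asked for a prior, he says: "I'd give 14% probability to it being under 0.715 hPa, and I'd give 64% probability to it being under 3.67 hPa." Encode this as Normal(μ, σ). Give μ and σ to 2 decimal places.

μ = 2.93, σ = 2.05

The p-quantile of Normal(μ,σ) is μ + z_p·σ, with z_{0.14} = -1.08 and z_{0.64} = 0.3585.
Eliminate σ: μ = (z₂·x₁ − z₁·x₂)/(z₂ − z₁) = (0.3585·0.715 − (-1.08)·3.67)/1.439 = 2.93.
Then σ = (x₂ − x₁)/(z₂ − z₁) = (3.67 − 0.715)/1.439 = 2.05.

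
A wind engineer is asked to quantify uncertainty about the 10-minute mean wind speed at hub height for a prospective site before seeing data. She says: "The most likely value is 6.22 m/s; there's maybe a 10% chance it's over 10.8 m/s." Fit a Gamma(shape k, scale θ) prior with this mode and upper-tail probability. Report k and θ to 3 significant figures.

k ≈ 7.23, θ ≈ 0.998

Gamma(k,θ) with k>1 has mode (k−1)θ, so θ = 6.22/(k−1).
Need P(X < 10.8) = 0.9 with θ tied to k this way. Start at k = 2, θ = 6.22: P(X<10.8) ≈ 0.518.
Too low — raise k to concentrate. Iterating converges to k ≈ 7.23.
Then θ = 6.22/(7.23−1) ≈ 0.998.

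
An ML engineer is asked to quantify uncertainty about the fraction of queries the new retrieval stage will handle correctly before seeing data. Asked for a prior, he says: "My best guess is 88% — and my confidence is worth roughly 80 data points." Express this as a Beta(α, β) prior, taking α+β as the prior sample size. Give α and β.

α = 70.4, β = 9.6

Under the effective-sample-size interpretation, Beta(α, β) has prior mean α/(α+β) and prior sample size α+β.
So α+β = 80 and α/(α+β) = 0.88, giving α = 0.88·80 = 70.4 and β = 80 − 70.4 = 9.6.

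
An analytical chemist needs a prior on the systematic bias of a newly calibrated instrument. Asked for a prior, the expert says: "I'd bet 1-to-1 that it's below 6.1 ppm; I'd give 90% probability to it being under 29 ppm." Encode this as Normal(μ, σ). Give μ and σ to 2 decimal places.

μ = 6.10, σ = 17.87

The p-quantile of Normal(μ,σ) is μ + z_p·σ, with z_{0.5} = 0 and z_{0.9} = 1.282.
Eliminate σ: μ = (z₂·x₁ − z₁·x₂)/(z₂ − z₁) = (1.282·6.1 − (0)·29)/1.282 = 6.10.
Then σ = (x₂ − x₁)/(z₂ − z₁) = (29 − 6.1)/1.282 = 17.87.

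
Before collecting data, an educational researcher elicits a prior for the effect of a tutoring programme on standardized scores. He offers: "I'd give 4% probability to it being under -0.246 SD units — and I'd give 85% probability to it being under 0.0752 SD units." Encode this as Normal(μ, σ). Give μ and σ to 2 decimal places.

μ = -0.04, σ = 0.12

For Normal(μ,σ), the p-quantile is μ + z_p·σ. Here z_{0.04} = -1.751, z_{0.85} = 1.036.
So -0.246 = μ − 1.751σ and 0.0752 = μ + 1.036σ.
Subtracting: σ = (0.0752 − -0.246)/(1.036 − (-1.751)) = 0.12.
Then μ = -0.246 − (-1.751)·0.12 = -0.04.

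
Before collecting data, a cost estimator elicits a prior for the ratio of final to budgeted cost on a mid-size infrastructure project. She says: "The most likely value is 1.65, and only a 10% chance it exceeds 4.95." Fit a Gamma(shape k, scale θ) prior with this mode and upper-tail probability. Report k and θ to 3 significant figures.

k ≈ 2.58, θ ≈ 1.05

Gamma(k,θ) with k>1 has mode (k−1)θ, so θ = 1.65/(k−1).
Need P(X < 4.95) = 0.9 with θ tied to k this way. Start at k = 2, θ = 1.65: P(X<4.95) ≈ 0.801.
Too low — raise k to concentrate. Iterating converges to k ≈ 2.58.
Then θ = 1.65/(2.58−1) ≈ 1.05.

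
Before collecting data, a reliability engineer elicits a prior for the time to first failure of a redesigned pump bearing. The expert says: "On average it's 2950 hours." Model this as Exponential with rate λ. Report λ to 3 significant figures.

λ ≈ 0.000339

Exponential mean = 1/λ, so λ = 1/2950.0 = 0.000339.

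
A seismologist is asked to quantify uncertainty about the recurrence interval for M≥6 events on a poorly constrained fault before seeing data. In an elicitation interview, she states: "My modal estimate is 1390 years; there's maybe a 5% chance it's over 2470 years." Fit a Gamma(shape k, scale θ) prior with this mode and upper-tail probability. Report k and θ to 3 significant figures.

Gamma(k,θ) with k>1 has mode (k−1)θ, so θ = 1390/(k−1).
Need P(X < 2470) = 0.95 with θ tied to k this way. Start at k = 2, θ = 1390: P(X<2470) ≈ 0.530.
Too low — raise k to concentrate. Iterating converges to k ≈ 9.44.
Then θ = 1390/(9.44−1) ≈ 165.

k ≈ 9.44, θ ≈ 165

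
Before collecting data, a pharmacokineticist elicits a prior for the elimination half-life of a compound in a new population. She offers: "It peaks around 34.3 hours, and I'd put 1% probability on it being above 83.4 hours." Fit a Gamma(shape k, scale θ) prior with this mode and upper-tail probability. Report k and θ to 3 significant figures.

Gamma(k,θ) with k>1 has mode (k−1)θ, so θ = 34.3/(k−1).
Need P(X < 83.4) = 0.99 with θ tied to k this way. Start at k = 2, θ = 34.3: P(X<83.4) ≈ 0.698.
Too low — raise k to concentrate. Iterating converges to k ≈ 6.98.
Then θ = 34.3/(6.98−1) ≈ 5.73.

k ≈ 6.98, θ ≈ 5.73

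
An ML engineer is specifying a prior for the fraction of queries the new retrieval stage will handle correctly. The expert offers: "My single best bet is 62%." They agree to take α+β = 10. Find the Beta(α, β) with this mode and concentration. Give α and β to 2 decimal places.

For α,β > 1 the Beta mode is (α−1)/(α+β−2). With α+β = 10, the mode is (α−1)/8.
Set (α−1)/8 = 0.62 → α = 1 + 0.62·8 = 5.96.
β = 10 − α = 4.04.

α = 5.96, β = 4.04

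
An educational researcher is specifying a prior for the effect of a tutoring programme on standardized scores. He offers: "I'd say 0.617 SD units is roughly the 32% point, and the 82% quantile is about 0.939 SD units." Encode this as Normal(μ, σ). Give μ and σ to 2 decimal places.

The p-quantile of Normal(μ,σ) is μ + z_p·σ, with z_{0.32} = -0.4677 and z_{0.82} = 0.9154.
Eliminate σ: μ = (z₂·x₁ − z₁·x₂)/(z₂ − z₁) = (0.9154·0.617 − (-0.4677)·0.939)/1.383 = 0.73.
Then σ = (x₂ − x₁)/(z₂ − z₁) = (0.939 − 0.617)/1.383 = 0.23.

μ = 0.73, σ = 0.23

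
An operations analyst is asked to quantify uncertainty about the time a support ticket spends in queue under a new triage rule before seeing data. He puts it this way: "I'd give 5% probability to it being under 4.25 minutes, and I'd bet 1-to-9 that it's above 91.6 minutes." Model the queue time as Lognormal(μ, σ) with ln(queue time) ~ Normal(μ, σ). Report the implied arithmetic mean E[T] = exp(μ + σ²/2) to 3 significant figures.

E[T] ≈ 41.4 minutes

If T ~ Lognormal(μ,σ) then ln T ~ Normal(μ,σ), so the p-quantile of ln T is μ + z_p·σ.
ln(4.25) = 1.447 and ln(91.6) = 4.517; z_{0.05} = -1.645, z_{0.9} = 1.282.
σ = (4.517 − 1.447)/(1.282 − (-1.645)) = 1.049.
μ = 1.447 − (-1.645)·1.049 = 3.173.
E[T] = exp(μ + σ²/2) = exp(3.173 + 0.5505) = 41.4 minutes.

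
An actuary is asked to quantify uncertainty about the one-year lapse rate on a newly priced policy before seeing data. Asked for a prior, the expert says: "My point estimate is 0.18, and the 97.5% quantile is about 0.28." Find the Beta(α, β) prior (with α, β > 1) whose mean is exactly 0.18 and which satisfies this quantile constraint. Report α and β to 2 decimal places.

α ≈ 12.00, β ≈ 54.65

With mean 0.18 fixed, write α = 0.18s, β = 0.82s where s = α+β.
Need P(θ < 0.28) = 0.975 under Beta(0.18s, 0.82s). Normal approximation: (q−m)/√(m(1−m)/s) ≈ z_{0.975} = 1.96, so s ≈ 0.18·0.82·(1.96)²/(0.28−0.18)² = 56.7.
At s = 56.7: P(θ<0.28) ≈ 0.965. Adjusting to match 0.975 gives s ≈ 66.65.
So α = 0.18·66.65 ≈ 12.00, β = 0.82·66.65 ≈ 54.65.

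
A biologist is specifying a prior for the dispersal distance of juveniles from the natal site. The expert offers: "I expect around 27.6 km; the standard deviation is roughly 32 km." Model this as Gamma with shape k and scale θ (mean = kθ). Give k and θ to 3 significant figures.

k ≈ 0.744, θ ≈ 37.1

For Gamma(k, scale θ): mean = kθ, variance = kθ², so CV = 1/√k.
CV = SD/mean = 32/27.6 = 1.159, hence k = 1/CV² = 0.744.
Then θ = mean/k = 27.6/0.744 = 37.1.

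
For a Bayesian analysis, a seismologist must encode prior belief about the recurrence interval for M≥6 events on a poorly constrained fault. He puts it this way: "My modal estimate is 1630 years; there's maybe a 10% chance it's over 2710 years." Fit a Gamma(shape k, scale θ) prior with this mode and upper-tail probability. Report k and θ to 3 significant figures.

Gamma(k,θ) with k>1 has mode (k−1)θ, so θ = 1630/(k−1).
Need P(X < 2710) = 0.9 with θ tied to k this way. Start at k = 2, θ = 1630: P(X<2710) ≈ 0.495.
Too low — raise k to concentrate. Iterating converges to k ≈ 8.31.
Then θ = 1630/(8.31−1) ≈ 223.

k ≈ 8.31, θ ≈ 223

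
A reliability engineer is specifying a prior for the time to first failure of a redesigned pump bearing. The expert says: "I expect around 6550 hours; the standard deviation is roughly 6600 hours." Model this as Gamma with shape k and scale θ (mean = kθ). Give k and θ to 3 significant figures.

k ≈ 0.985, θ ≈ 6650

For Gamma(k, scale θ): mean = kθ, variance = kθ², so CV = 1/√k.
CV = SD/mean = 6600/6550 = 1.008, hence k = 1/CV² = 0.985.
Then θ = mean/k = 6550/0.985 = 6650.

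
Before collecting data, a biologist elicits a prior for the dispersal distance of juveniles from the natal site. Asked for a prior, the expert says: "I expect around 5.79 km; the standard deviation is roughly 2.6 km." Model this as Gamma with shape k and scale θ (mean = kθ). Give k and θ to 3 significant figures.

For Gamma(k, scale θ): mean = kθ, variance = kθ², so CV = 1/√k.
CV = SD/mean = 2.6/5.79 = 0.4491, hence k = 1/CV² = 4.96.
Then θ = mean/k = 5.79/4.96 = 1.17.

k ≈ 4.96, θ ≈ 1.17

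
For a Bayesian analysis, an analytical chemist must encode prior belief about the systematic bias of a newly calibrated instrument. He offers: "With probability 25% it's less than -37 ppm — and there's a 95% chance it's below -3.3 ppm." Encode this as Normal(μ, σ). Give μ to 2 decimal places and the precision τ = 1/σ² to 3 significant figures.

For Normal(μ,σ), the p-quantile is μ + z_p·σ. Here z_{0.25} = -0.6745, z_{0.95} = 1.645.
So -37 = μ − 0.6745σ and -3.3 = μ + 1.645σ.
Subtracting: σ = (-3.3 − -37)/(1.645 − (-0.6745)) = 14.53.
Then μ = -37 − (-0.6745)·14.53 = -27.20.
Precision τ = 1/σ² = 1/14.53² = 0.00474.

μ = -27.20, τ = 0.00474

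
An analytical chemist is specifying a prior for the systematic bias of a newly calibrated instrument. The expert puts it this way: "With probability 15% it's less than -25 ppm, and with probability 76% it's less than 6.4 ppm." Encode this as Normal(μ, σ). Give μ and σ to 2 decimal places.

The p-quantile of Normal(μ,σ) is μ + z_p·σ, with z_{0.15} = -1.036 and z_{0.76} = 0.7063.
Eliminate σ: μ = (z₂·x₁ − z₁·x₂)/(z₂ − z₁) = (0.7063·-25 − (-1.036)·6.4)/1.743 = -6.33.
Then σ = (x₂ − x₁)/(z₂ − z₁) = (6.4 − -25)/1.743 = 18.02.

μ = -6.33, σ = 18.02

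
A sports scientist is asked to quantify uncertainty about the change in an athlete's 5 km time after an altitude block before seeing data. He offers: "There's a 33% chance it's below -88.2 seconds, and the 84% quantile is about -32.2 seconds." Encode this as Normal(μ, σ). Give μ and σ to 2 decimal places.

For Normal(μ,σ), the p-quantile is μ + z_p·σ. Here z_{0.33} = -0.4399, z_{0.84} = 0.9945.
So -88.2 = μ − 0.4399σ and -32.2 = μ + 0.9945σ.
Subtracting: σ = (-32.2 − -88.2)/(0.9945 − (-0.4399)) = 39.04.
Then μ = -88.2 − (-0.4399)·39.04 = -71.03.

μ = -71.03, σ = 39.04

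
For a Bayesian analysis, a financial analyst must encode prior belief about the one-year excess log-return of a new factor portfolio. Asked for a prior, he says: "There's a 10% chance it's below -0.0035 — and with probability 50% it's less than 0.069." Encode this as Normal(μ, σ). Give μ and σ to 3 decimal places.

The p-quantile of Normal(μ,σ) is μ + z_p·σ, with z_{0.1} = -1.282 and z_{0.5} = 0.
Eliminate σ: μ = (z₂·x₁ − z₁·x₂)/(z₂ − z₁) = (0·-0.0035 − (-1.282)·0.069)/1.282 = 0.069.
Then σ = (x₂ − x₁)/(z₂ − z₁) = (0.069 − -0.0035)/1.282 = 0.057.

μ = 0.069, σ = 0.057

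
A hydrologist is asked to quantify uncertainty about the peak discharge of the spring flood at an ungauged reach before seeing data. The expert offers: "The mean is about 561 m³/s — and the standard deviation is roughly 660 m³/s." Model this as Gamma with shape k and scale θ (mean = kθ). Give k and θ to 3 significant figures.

For Gamma(k, scale θ): mean = kθ, variance = kθ², so CV = 1/√k.
CV = SD/mean = 660/561 = 1.176, hence k = 1/CV² = 0.722.
Then θ = mean/k = 561/0.722 = 776.

k ≈ 0.722, θ ≈ 776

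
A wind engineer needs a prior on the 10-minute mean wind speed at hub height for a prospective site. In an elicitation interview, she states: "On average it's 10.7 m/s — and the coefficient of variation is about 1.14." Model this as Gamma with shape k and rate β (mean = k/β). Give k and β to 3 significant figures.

For Gamma(k, rate β): mean = k/β, variance = k/β², so CV = 1/√k.
CV = 1.14, hence k = 1/CV² = 0.769.
Then β = k/mean = 0.769/10.7 = 0.0719.

k ≈ 0.769, β ≈ 0.0719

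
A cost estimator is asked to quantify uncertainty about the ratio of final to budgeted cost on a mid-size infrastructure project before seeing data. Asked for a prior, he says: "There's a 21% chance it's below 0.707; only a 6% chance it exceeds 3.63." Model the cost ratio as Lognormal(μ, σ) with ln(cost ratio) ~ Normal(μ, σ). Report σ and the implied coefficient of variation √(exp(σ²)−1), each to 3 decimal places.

σ ≈ 0.693, CV ≈ 0.785

If T ~ Lognormal(μ,σ) then ln T ~ Normal(μ,σ), so the p-quantile of ln T is μ + z_p·σ.
ln(0.707) = -0.3467 and ln(3.63) = 1.289; z_{0.21} = -0.8064, z_{0.94} = 1.555.
σ = (1.289 − -0.3467)/(1.555 − (-0.8064)) = 0.693.
μ = -0.3467 − (-0.8064)·0.693 = 0.212.
CV = √(exp(σ²)−1) = √(exp(0.4800)−1) = 0.785.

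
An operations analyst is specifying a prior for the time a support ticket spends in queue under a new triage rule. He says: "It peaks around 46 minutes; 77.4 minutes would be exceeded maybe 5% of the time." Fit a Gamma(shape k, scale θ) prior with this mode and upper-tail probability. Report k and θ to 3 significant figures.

k ≈ 11.3, θ ≈ 4.46

Gamma(k,θ) with k>1 has mode (k−1)θ, so θ = 46/(k−1).
Need P(X < 77.4) = 0.95 with θ tied to k this way. Start at k = 2, θ = 46: P(X<77.4) ≈ 0.501.
Too low — raise k to concentrate. Iterating converges to k ≈ 11.3.
Then θ = 46/(11.3−1) ≈ 4.46.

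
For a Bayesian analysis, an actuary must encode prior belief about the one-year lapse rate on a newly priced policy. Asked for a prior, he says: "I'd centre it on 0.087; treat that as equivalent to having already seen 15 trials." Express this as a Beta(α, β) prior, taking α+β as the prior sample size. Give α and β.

Under the effective-sample-size interpretation, Beta(α, β) has prior mean α/(α+β) and prior sample size α+β.
So α+β = 15 and α/(α+β) = 0.087, giving α = 0.087·15 = 1.305 and β = 15 − 1.305 = 13.695.

α = 1.305, β = 13.695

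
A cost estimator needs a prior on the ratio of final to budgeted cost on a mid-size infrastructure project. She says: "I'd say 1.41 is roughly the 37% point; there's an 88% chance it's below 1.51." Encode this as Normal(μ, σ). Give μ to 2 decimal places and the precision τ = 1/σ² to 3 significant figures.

For Normal(μ,σ), the p-quantile is μ + z_p·σ. Here z_{0.37} = -0.3319, z_{0.88} = 1.175.
So 1.41 = μ − 0.3319σ and 1.51 = μ + 1.175σ.
Subtracting: σ = (1.51 − 1.41)/(1.175 − (-0.3319)) = 0.07.
Then μ = 1.41 − (-0.3319)·0.07 = 1.43.
Precision τ = 1/σ² = 1/0.06636² = 227.

μ = 1.43, τ = 227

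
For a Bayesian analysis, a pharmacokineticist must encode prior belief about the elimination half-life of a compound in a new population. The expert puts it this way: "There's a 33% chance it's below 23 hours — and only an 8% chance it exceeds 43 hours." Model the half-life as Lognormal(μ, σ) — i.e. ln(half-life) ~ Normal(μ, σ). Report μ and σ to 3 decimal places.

If T ~ Lognormal(μ,σ) then ln T ~ Normal(μ,σ), so the p-quantile of ln T is μ + z_p·σ.
ln(23) = 3.135 and ln(43) = 3.761; z_{0.33} = -0.4399, z_{0.92} = 1.405.
σ = (3.761 − 3.135)/(1.405 − (-0.4399)) = 0.339.
μ = 3.135 − (-0.4399)·0.339 = 3.285.

μ ≈ 3.285, σ ≈ 0.339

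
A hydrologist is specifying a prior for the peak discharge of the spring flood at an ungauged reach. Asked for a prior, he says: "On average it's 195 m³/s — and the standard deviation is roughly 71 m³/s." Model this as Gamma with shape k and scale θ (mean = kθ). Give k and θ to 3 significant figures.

k ≈ 7.54, θ ≈ 25.9

For Gamma(k, scale θ): mean = kθ, variance = kθ², so CV = 1/√k.
CV = SD/mean = 71/195 = 0.3641, hence k = 1/CV² = 7.54.
Then θ = mean/k = 195/7.54 = 25.9.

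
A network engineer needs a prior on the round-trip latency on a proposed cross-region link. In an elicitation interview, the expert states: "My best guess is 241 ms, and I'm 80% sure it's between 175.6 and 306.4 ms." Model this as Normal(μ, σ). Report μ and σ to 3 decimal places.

A symmetric 80% interval runs μ ± z·σ with z = 1.282.
Half-width = 65.4, so σ = 65.4/1.282 = 51.032.
μ is the stated best guess, 241.000.

μ = 241.000, σ = 51.032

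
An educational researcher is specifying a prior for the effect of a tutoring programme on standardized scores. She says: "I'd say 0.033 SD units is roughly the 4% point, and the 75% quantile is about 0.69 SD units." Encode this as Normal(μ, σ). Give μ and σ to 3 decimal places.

μ = 0.507, σ = 0.271

The p-quantile of Normal(μ,σ) is μ + z_p·σ, with z_{0.04} = -1.751 and z_{0.75} = 0.6745.
Eliminate σ: μ = (z₂·x₁ − z₁·x₂)/(z₂ − z₁) = (0.6745·0.033 − (-1.751)·0.69)/2.425 = 0.507.
Then σ = (x₂ − x₁)/(z₂ − z₁) = (0.69 − 0.033)/2.425 = 0.271.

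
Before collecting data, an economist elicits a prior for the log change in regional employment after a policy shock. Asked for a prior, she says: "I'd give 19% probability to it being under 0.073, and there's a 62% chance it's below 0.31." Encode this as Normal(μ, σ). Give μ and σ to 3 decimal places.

μ = 0.249, σ = 0.200

The p-quantile of Normal(μ,σ) is μ + z_p·σ, with z_{0.19} = -0.8779 and z_{0.62} = 0.3055.
Eliminate σ: μ = (z₂·x₁ − z₁·x₂)/(z₂ − z₁) = (0.3055·0.073 − (-0.8779)·0.31)/1.183 = 0.249.
Then σ = (x₂ − x₁)/(z₂ − z₁) = (0.31 − 0.073)/1.183 = 0.200.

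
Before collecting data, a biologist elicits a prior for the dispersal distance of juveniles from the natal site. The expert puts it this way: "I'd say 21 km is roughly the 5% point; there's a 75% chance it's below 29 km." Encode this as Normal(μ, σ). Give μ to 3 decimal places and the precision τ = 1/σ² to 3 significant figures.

For Normal(μ,σ), the p-quantile is μ + z_p·σ. Here z_{0.05} = -1.645, z_{0.75} = 0.6745.
So 21 = μ − 1.645σ and 29 = μ + 0.6745σ.
Subtracting: σ = (29 − 21)/(0.6745 − (-1.645)) = 3.449.
Then μ = 21 − (-1.645)·3.449 = 26.674.
Precision τ = 1/σ² = 1/3.449² = 0.0841.

μ = 26.674, τ = 0.0841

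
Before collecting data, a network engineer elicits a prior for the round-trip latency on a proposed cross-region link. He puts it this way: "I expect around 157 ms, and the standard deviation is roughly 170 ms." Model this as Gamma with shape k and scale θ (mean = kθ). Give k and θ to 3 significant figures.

For Gamma(k, scale θ): mean = kθ, variance = kθ², so CV = 1/√k.
CV = SD/mean = 170/157 = 1.083, hence k = 1/CV² = 0.853.
Then θ = mean/k = 157/0.853 = 184.

k ≈ 0.853, θ ≈ 184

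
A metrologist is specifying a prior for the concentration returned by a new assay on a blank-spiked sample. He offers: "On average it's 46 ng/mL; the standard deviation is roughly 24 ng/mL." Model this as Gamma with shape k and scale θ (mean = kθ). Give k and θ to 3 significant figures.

k ≈ 3.67, θ ≈ 12.5

For Gamma(k, scale θ): mean = kθ, variance = kθ², so CV = 1/√k.
CV = SD/mean = 24/46 = 0.5217, hence k = 1/CV² = 3.67.
Then θ = mean/k = 46/3.67 = 12.5.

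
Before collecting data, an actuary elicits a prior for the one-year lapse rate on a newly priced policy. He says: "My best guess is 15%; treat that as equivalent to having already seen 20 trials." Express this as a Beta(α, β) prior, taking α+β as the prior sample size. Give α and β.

Under the effective-sample-size interpretation, Beta(α, β) has prior mean α/(α+β) and prior sample size α+β.
So α+β = 20 and α/(α+β) = 0.15, giving α = 0.15·20 = 3 and β = 20 − 3 = 17.

α = 3, β = 17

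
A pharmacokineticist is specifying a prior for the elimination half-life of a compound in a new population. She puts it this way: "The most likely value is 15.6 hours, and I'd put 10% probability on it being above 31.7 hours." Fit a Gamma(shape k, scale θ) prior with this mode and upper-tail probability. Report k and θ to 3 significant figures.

k ≈ 4.82, θ ≈ 4.09

Gamma(k,θ) with k>1 has mode (k−1)θ, so θ = 15.6/(k−1).
Need P(X < 31.7) = 0.9 with θ tied to k this way. Start at k = 2, θ = 15.6: P(X<31.7) ≈ 0.603.
Too low — raise k to concentrate. Iterating converges to k ≈ 4.82.
Then θ = 15.6/(4.82−1) ≈ 4.09.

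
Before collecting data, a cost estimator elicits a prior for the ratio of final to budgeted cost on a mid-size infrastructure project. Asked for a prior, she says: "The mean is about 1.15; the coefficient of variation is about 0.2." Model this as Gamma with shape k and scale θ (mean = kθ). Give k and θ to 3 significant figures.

k ≈ 25, θ ≈ 0.046

For Gamma(k, scale θ): mean = kθ, variance = kθ², so CV = 1/√k.
CV = 0.2, hence k = 1/CV² = 25.
Then θ = mean/k = 1.15/25 = 0.046.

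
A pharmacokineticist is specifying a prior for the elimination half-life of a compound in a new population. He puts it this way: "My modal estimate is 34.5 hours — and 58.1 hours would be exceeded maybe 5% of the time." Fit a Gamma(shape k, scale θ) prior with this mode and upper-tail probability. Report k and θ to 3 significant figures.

k ≈ 11.3, θ ≈ 3.36

Gamma(k,θ) with k>1 has mode (k−1)θ, so θ = 34.5/(k−1).
Need P(X < 58.1) = 0.95 with θ tied to k this way. Start at k = 2, θ = 34.5: P(X<58.1) ≈ 0.502.
Too low — raise k to concentrate. Iterating converges to k ≈ 11.3.
Then θ = 34.5/(11.3−1) ≈ 3.36.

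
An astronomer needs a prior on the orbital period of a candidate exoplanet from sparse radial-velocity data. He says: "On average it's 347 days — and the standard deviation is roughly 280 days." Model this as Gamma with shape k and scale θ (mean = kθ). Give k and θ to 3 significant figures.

For Gamma(k, scale θ): mean = kθ, variance = kθ², so CV = 1/√k.
CV = SD/mean = 280/347 = 0.8069, hence k = 1/CV² = 1.54.
Then θ = mean/k = 347/1.54 = 226.

k ≈ 1.54, θ ≈ 226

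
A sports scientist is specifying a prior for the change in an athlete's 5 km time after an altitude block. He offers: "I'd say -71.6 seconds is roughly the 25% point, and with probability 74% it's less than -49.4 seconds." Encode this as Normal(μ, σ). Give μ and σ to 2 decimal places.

For Normal(μ,σ), the p-quantile is μ + z_p·σ. Here z_{0.25} = -0.6745, z_{0.74} = 0.6433.
So -71.6 = μ − 0.6745σ and -49.4 = μ + 0.6433σ.
Subtracting: σ = (-49.4 − -71.6)/(0.6433 − (-0.6745)) = 16.85.
Then μ = -71.6 − (-0.6745)·16.85 = -60.24.

μ = -60.24, σ = 16.85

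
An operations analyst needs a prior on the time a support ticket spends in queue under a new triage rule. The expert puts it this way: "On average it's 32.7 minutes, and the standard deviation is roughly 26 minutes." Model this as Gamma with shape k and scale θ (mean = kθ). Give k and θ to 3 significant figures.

For Gamma(k, scale θ): mean = kθ, variance = kθ², so CV = 1/√k.
CV = SD/mean = 26/32.7 = 0.7951, hence k = 1/CV² = 1.58.
Then θ = mean/k = 32.7/1.58 = 20.7.

k ≈ 1.58, θ ≈ 20.7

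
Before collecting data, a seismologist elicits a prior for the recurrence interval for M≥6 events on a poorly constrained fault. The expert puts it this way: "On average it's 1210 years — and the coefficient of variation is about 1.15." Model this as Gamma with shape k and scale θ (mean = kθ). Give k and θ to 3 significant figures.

For Gamma(k, scale θ): mean = kθ, variance = kθ², so CV = 1/√k.
CV = 1.15, hence k = 1/CV² = 0.756.
Then θ = mean/k = 1210/0.756 = 1600.

k ≈ 0.756, θ ≈ 1600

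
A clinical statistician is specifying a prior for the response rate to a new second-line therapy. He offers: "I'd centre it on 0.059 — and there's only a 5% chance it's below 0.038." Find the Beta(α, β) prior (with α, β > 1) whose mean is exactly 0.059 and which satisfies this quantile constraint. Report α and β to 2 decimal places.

α ≈ 16.87, β ≈ 269.08

With mean 0.059 fixed, write α = 0.059s, β = 0.941s where s = α+β.
Need P(θ < 0.038) = 0.05 under Beta(0.059s, 0.941s). Normal approximation: (q−m)/√(m(1−m)/s) ≈ z_{0.05} = -1.64, so s ≈ 0.059·0.941·(-1.64)²/(0.038−0.059)² = 340.6.
At s = 340.6: P(θ<0.038) ≈ 0.035. Adjusting to match 0.05 gives s ≈ 285.95.
So α = 0.059·285.95 ≈ 16.87, β = 0.941·285.95 ≈ 269.08.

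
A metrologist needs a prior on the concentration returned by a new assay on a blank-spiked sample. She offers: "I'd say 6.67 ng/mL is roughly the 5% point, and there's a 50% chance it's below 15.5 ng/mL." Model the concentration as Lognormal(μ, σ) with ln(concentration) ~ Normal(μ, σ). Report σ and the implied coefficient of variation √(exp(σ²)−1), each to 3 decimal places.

If T ~ Lognormal(μ,σ) then ln T ~ Normal(μ,σ), so the p-quantile of ln T is μ + z_p·σ.
ln(6.67) = 1.898 and ln(15.5) = 2.741; z_{0.05} = -1.645, z_{0.5} = 0.
σ = (2.741 − 1.898)/(0 − (-1.645)) = 0.513.
μ = 1.898 − (-1.645)·0.513 = 2.741.
CV = √(exp(σ²)−1) = √(exp(0.2628)−1) = 0.548.

σ ≈ 0.513, CV ≈ 0.548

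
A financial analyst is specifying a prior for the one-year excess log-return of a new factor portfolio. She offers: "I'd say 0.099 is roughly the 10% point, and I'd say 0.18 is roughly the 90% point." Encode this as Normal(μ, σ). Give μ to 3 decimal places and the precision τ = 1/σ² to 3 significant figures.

μ = 0.140, τ = 1000

The p-quantile of Normal(μ,σ) is μ + z_p·σ, with z_{0.1} = -1.282 and z_{0.9} = 1.282.
Eliminate σ: μ = (z₂·x₁ − z₁·x₂)/(z₂ − z₁) = (1.282·0.099 − (-1.282)·0.18)/2.563 = 0.140.
Then σ = (x₂ − x₁)/(z₂ − z₁) = (0.18 − 0.099)/2.563 = 0.032.
Precision τ = 1/σ² = 1/0.0316² = 1000.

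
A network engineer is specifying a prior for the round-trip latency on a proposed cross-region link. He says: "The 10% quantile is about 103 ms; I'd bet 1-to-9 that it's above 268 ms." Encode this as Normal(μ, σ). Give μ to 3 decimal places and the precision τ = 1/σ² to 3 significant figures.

For Normal(μ,σ), the p-quantile is μ + z_p·σ. Here z_{0.1} = -1.282, z_{0.9} = 1.282.
So 103 = μ − 1.282σ and 268 = μ + 1.282σ.
Subtracting: σ = (268 − 103)/(1.282 − (-1.282)) = 64.375.
Then μ = 103 − (-1.282)·64.375 = 185.500.
Precision τ = 1/σ² = 1/64.38² = 0.000241.

μ = 185.500, τ = 0.000241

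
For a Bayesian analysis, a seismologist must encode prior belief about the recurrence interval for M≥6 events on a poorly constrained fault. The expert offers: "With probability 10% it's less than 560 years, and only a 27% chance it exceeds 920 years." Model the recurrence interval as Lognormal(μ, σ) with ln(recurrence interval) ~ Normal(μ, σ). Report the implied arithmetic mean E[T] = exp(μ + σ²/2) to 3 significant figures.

E[T] ≈ 811 years

If T ~ Lognormal(μ,σ) then ln T ~ Normal(μ,σ), so the p-quantile of ln T is μ + z_p·σ.
ln(560) = 6.328 and ln(920) = 6.824; z_{0.1} = -1.282, z_{0.73} = 0.6128.
σ = (6.824 − 6.328)/(0.6128 − (-1.282)) = 0.262.
μ = 6.328 − (-1.282)·0.262 = 6.664.
E[T] = exp(μ + σ²/2) = exp(6.664 + 0.0343) = 811 years.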